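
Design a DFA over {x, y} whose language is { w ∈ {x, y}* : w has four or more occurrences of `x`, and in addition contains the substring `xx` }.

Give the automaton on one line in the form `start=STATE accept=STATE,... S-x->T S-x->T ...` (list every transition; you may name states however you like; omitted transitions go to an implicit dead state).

Handle the two conditions separately and then intersect. One (6 states) tracks the count of `x`s, saturating at 5; the other (3 states) tracks whether and how much of `xx` has been seen. Each combined state is a pair, one component from each; accept when both components accept.
A 15-state machine:
       x  y 
>  A   B  A 
   B   C  D 
   C   E  C 
   D   F  D 
   E   G  E 
   F   E  H 
 * G   I  G 
   H   J  H 
 * I   I  I 
   J   G  K 
   K   L  K 
   L   I  M 
   M   N  M 
   N   I  O 
   O   N  O 
(> = start, * = accepting)

start=A accept=G,I A-x->B A-y->A B-x->C B-y->D C-x->E C-y->C D-x->F D-y->D E-x->G E-y->E F-x->E F-y->H G-x->I G-y->G H-x->J H-y->H I-x->I I-y->I J-x->G J-y->K K-x->L K-y->K L-x->I L-y->M M-x->N M-y->M N-x->I N-y->O O-x->N O-y->O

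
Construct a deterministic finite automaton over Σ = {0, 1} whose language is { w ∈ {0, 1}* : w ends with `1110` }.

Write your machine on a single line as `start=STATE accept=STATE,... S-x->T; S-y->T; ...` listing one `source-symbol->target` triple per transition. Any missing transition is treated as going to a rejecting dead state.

Remember how much of `1110` the current input suffix matches. State q0 means no match yet; q1 means the last symbol is `1`; q2 means the last 2 symbols are `11`; q3 means the last 3 symbols are `111`; q4 means the last 4 symbols are `1110`. Only q4 accepts. On a mismatch, fall back to the longest proper suffix that is still a prefix of `1110`.
        0   1  
>  q0   q0  q1 
   q1   q0  q2 
   q2   q0  q3 
   q3   q4  q3 
 * q4   q0  q1 
(> = start, * = accepting)

start=q0; accept=q4; q0-0->q0; q0-1->q1; q1-0->q0; q1-1->q2; q2-0->q0; q2-1->q3; q3-0->q4; q3-1->q3; q4-0->q0; q4-1->q1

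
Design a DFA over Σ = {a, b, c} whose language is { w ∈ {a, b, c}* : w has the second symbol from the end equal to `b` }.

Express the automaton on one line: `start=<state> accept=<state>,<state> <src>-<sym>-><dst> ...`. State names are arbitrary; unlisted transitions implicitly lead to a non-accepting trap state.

Because acceptance depends on a position counted from the end, the machine has to buffer the most recent 2 symbols. Make each state the string of the last up-to-2 symbols read; on input `x` shift the window left and append `x`. Accept when the buffered window has length 2 and begins with `b`.
A 13-state machine:
          a    b    c  
>  q0     q1   q2   q3 
   q1     q4   q5   q6 
   q2     q7   q8   q9 
   q3    q10  q11  q12 
   q4     q4   q5   q6 
   q5     q7   q8   q9 
   q6    q10  q11  q12 
 * q7     q4   q5   q6 
 * q8     q7   q8   q9 
 * q9    q10  q11  q12 
   q10    q4   q5   q6 
   q11    q7   q8   q9 
   q12   q10  q11  q12 
(> = start, * = accepting)

start=q0 accept=q7,q8,q9 q0-a->q1 q0-b->q2 q0-c->q3 q1-a->q4 q1-b->q5 q1-c->q6 q2-a->q7 q2-b->q8 q2-c->q9 q3-a->q10 q3-b->q11 q3-c->q12 q4-a->q4 q4-b->q5 q4-c->q6 q5-a->q7 q5-b->q8 q5-c->q9 q6-a->q10 q6-b->q11 q6-c->q12 q7-a->q4 q7-b->q5 q7-c->q6 q8-a->q7 q8-b->q8 q8-c->q9 q9-a->q10 q9-b->q11 q9-c->q12 q10-a->q4 q10-b->q5 q10-c->q6 q11-a->q7 q11-b->q8 q11-c->q9 q12-a->q10 q12-b->q11 q12-c->q12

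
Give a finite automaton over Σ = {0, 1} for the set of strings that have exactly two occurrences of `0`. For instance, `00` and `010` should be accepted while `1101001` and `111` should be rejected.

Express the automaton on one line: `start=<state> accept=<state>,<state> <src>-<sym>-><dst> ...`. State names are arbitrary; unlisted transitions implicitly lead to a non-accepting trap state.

Count `0`s, saturating at 3: states q0 through q2 mean 0 through 2 `0`s seen; q3 means more than 2. Each `0` increments (capped at q3); other symbols loop. Accept from {q2}.
A 4-state machine:
        0   1  
>  q0   q1  q0 
   q1   q2  q1 
 * q2   q3  q2 
   q3   q3  q3 
(> = start, * = accepting)

start=q0 accept=q2 q0-0->q1 q0-1->q0 q1-0->q2 q1-1->q1 q2-0->q3 q2-1->q2 q3-0->q3 q3-1->q3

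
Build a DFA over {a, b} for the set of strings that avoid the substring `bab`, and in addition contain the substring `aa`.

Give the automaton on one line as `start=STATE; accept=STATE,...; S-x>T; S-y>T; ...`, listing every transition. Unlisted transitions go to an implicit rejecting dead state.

start=q0; accept=q3,q5,q7; q0-a>q1; q0-b>q2; q1-a>q3; q1-b>q2; q2-a>q4; q2-b>q2; q3-a>q3; q3-b>q5; q4-a>q3; q4-b>q6; q5-a>q7; q5-b>q5; q6-a>q6; q6-b>q6; q7-a>q3; q7-b>q6

Build one automaton per condition and run them in lockstep. One (4 states) tracks partial matches of the forbidden pattern `bab`; the other (3 states) tracks whether and how much of `aa` has been seen. Each combined state is a pair, one component from each; accept when both components accept. After merging equivalent states the machine shrinks.
        a   b  
>  q0   q1  q2 
   q1   q3  q2 
   q2   q4  q2 
 * q3   q3  q5 
   q4   q3  q6 
 * q5   q7  q5 
   q6   q6  q6 
 * q7   q3  q6 
(> = start, * = accepting)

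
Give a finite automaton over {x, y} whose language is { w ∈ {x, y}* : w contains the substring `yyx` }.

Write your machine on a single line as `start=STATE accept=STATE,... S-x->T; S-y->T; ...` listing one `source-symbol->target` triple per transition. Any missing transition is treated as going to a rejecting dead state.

start=S0; accept=S3; S0-x->S0; S0-y->S1; S1-x->S0; S1-y->S2; S2-x->S3; S2-y->S2; S3-x->S3; S3-y->S3

Track how much of `yyx` has been matched so far: state S0 is no progress, S3 is the absorbing accept state reached once `yyx` has occurred. Intermediate states record partial matches; on a mismatch, fall back to the longest reusable overlap.
4 states suffice.
        x   y  
>  S0   S0  S1 
   S1   S0  S2 
   S2   S3  S2 
 * S3   S3  S3 
(> = start, * = accepting)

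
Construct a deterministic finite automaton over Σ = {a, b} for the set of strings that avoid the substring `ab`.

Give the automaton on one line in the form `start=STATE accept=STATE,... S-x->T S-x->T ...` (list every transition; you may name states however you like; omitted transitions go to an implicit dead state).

Track partial matches of the forbidden pattern `ab`. State q2 is a dead state reached once `ab` has occurred; every other state accepts. q0 means no part of `ab` is currently matched.
With 3 states:
        a   b  
>* q0   q1  q0 
 * q1   q1  q2 
   q2   q2  q2 
(> = start, * = accepting)

start=q0 accept=q0,q1 q0-a->q1 q0-b->q0 q1-a->q1 q1-b->q2 q2-a->q2 q2-b->q2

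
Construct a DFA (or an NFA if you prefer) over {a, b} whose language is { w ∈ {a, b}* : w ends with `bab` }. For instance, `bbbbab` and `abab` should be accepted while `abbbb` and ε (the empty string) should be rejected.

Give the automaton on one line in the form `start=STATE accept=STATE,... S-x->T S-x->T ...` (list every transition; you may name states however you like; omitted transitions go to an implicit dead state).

Remember how much of `bab` the current input suffix matches. State q0 means no match yet; q1 means the last symbol is `b`; q2 means the last 2 symbols are `ba`; q3 means the last 3 symbols are `bab`. Only q3 accepts. On a mismatch, fall back to the longest proper suffix that is still a prefix of `bab`.
        a   b  
>  q0   q0  q1 
   q1   q2  q1 
   q2   q0  q3 
 * q3   q2  q1 
(> = start, * = accepting)

start=q0 accept=q3 q0-a->q0 q0-b->q1 q1-a->q2 q1-b->q1 q2-a->q0 q2-b->q3 q3-a->q2 q3-b->q1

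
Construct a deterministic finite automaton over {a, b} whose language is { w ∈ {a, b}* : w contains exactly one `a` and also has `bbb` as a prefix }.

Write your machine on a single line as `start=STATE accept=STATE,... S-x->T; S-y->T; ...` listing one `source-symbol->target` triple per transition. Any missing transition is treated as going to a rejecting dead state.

Build one automaton per condition and run them in lockstep. One (3 states) tracks the count of `a`s, saturating at 2; the other (5 states) tracks whether the input so far still matches the prefix `bbb`. Each combined state is a pair, one component from each; accept when both components accept. Equivalent product states are then merged.
        a   b  
>  q0   q1  q2 
   q1   q1  q1 
   q2   q1  q3 
   q3   q1  q4 
   q4   q5  q4 
 * q5   q1  q5 
(> = start, * = accepting)

start=q0; accept=q5; q0-a->q1; q0-b->q2; q1-a->q1; q1-b->q1; q2-a->q1; q2-b->q3; q3-a->q1; q3-b->q4; q4-a->q5; q4-b->q4; q5-a->q1; q5-b->q5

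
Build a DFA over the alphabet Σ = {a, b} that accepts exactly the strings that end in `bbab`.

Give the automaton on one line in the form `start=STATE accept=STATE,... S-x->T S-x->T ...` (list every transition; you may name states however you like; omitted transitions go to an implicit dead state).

Let each state record the length of the longest suffix of the input read so far that is also a prefix of `bbab`. q1 means the last symbol is `b`; q2 means the last 2 symbols are `bb`; q3 means the last 3 symbols are `bba`; q4 means the last 4 symbols are `bbab`. Accept only at q4, where the string currently ends in `bbab`.
5 states suffice.
        a   b  
>  q0   q0  q1 
   q1   q0  q2 
   q2   q3  q2 
   q3   q0  q4 
 * q4   q0  q2 
(> = start, * = accepting)

start=q0 accept=q4 q0-a->q0 q0-b->q1 q1-a->q0 q1-b->q2 q2-a->q3 q2-b->q2 q3-a->q0 q3-b->q4 q4-a->q0 q4-b->q2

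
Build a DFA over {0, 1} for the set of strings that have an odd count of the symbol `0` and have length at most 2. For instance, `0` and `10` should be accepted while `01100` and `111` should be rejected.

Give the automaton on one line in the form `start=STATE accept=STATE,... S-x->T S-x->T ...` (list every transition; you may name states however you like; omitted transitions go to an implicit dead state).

start=q0 accept=q1,q4 q0-0->q1 q0-1->q2 q1-0->q3 q1-1->q4 q2-0->q4 q2-1->q3 q3-0->q3 q3-1->q3 q4-0->q3 q4-1->q3

Build one automaton per condition and run them in lockstep. One (2 states) tracks the count of `0`s modulo 2; the other (4 states) tracks the input length, saturating at 3. Each combined state is a pair, one component from each; accept when both components accept. After merging equivalent states the machine shrinks.
With 5 states:
        0   1  
>  q0   q1  q2 
 * q1   q3  q4 
   q2   q4  q3 
   q3   q3  q3 
 * q4   q3  q3 
(> = start, * = accepting)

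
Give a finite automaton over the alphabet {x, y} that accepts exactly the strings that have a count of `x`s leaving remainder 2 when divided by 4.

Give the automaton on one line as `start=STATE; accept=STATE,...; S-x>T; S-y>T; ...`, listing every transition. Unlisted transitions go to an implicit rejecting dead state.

Keep the running count of `x`s modulo 4: each `x` advances along the cycle s0 → s1 → s2 → s3 → s0 while other symbols loop. Accept at s2.
With 4 states:
        x   y  
>  s0   s1  s0 
   s1   s2  s1 
 * s2   s3  s2 
   s3   s0  s3 
(> = start, * = accepting)

start=s0; accept=s2; s0-x>s1; s0-y>s0; s1-x>s2; s1-y>s1; s2-x>s3; s2-y>s2; s3-x>s0; s3-y>s3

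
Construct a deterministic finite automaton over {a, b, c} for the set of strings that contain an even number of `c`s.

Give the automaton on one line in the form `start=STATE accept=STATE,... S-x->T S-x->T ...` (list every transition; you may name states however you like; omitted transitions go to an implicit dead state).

The only thing that matters is how many `c`s have appeared, reduced mod 2. Use one state per residue: S0 for 0, …, S1 for 1. Reading `c` moves to the next residue; anything else stays put. S0 is accepting.
2 states suffice.
        a   b   c  
>* S0   S0  S0  S1 
   S1   S1  S1  S0 
(> = start, * = accepting)

start=S0 accept=S0 S0-a->S0 S0-b->S0 S0-c->S1 S1-a->S1 S1-b->S1 S1-c->S0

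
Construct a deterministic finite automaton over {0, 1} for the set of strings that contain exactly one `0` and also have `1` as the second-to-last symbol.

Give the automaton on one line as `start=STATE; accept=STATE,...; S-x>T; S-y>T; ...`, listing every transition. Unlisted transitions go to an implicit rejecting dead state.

Handle the two conditions separately and then intersect. The first has 3 states tracking the count of `0`s, saturating at 2; the second has 7 states tracking the last 2 symbols read. A product state is a pair (one from each), accepting exactly when both do.
With 11 states:
       0  1 
>  A   B  C 
   B   D  E 
   C   F  G 
   D   D  H 
   E   I  J 
 * F   D  E 
   G   F  G 
   H   I  K 
   I   D  H 
 * J   I  J 
   K   I  K 
(> = start, * = accepting)

start=A; accept=F,J; A-0>B; A-1>C; B-0>D; B-1>E; C-0>F; C-1>G; D-0>D; D-1>H; E-0>I; E-1>J; F-0>D; F-1>E; G-0>F; G-1>G; H-0>I; H-1>K; I-0>D; I-1>H; J-0>I; J-1>J; K-0>I; K-1>K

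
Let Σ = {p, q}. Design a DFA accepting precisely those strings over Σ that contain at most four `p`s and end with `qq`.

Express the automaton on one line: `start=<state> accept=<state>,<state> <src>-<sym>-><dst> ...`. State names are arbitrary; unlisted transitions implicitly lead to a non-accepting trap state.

Handle the two conditions separately and then intersect. One (6 states) tracks the count of `p`s, saturating at 5; the other (3 states) tracks how much of the suffix `qq` has currently been matched. Each combined state is a pair, one component from each; accept when both components accept.
An 18-state machine:
          p    q  
>  s0     s1   s2 
   s1     s3   s4 
   s2     s1   s5 
   s3     s6   s7 
   s4     s3   s8 
 * s5     s1   s5 
   s6     s9  s10 
   s7     s6  s11 
 * s8     s3   s8 
   s9    s12  s13 
   s10    s9  s14 
 * s11    s6  s11 
   s12   s12  s15 
   s13   s12  s16 
 * s14    s9  s14 
   s15   s12  s17 
 * s16   s12  s16 
   s17   s12  s17 
(> = start, * = accepting)

start=s0 accept=s5,s8,s11,s14,s16 s0-p->s1 s0-q->s2 s1-p->s3 s1-q->s4 s2-p->s1 s2-q->s5 s3-p->s6 s3-q->s7 s4-p->s3 s4-q->s8 s5-p->s1 s5-q->s5 s6-p->s9 s6-q->s10 s7-p->s6 s7-q->s11 s8-p->s3 s8-q->s8 s9-p->s12 s9-q->s13 s10-p->s9 s10-q->s14 s11-p->s6 s11-q->s11 s12-p->s12 s12-q->s15 s13-p->s12 s13-q->s16 s14-p->s9 s14-q->s14 s15-p->s12 s15-q->s17 s16-p->s12 s16-q->s16 s17-p->s12 s17-q->s17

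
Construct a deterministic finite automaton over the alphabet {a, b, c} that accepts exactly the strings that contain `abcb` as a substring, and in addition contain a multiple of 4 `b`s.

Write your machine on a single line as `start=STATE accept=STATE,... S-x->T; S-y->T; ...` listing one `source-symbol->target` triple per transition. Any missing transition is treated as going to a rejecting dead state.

Run two small machines in parallel and take their product. One (5 states) tracks whether and how much of `abcb` has been seen; the other (4 states) tracks the count of `b`s modulo 4. Each combined state is a pair, one component from each; accept when both components accept.
20 states suffice.
          a    b    c  
>  q0     q1   q2   q0 
   q1     q1   q3   q0 
   q2     q4   q5   q2 
   q3     q4   q5   q6 
   q4     q4   q7   q2 
   q5     q8   q9   q5 
   q6     q4  q10   q2 
   q7     q8   q9  q11 
   q8     q8  q12   q5 
   q9    q13   q0   q9 
   q10   q10  q14  q10 
   q11    q8  q14   q5 
   q12   q13   q0  q15 
   q13   q13  q16   q9 
   q14   q14  q17  q14 
   q15   q13  q17   q9 
   q16    q1   q2  q18 
 * q17   q17  q19  q17 
   q18    q1  q19   q0 
   q19   q19  q10  q19 
(> = start, * = accepting)

start=q0; accept=q17; q0-a->q1; q0-b->q2; q0-c->q0; q1-a->q1; q1-b->q3; q1-c->q0; q2-a->q4; q2-b->q5; q2-c->q2; q3-a->q4; q3-b->q5; q3-c->q6; q4-a->q4; q4-b->q7; q4-c->q2; q5-a->q8; q5-b->q9; q5-c->q5; q6-a->q4; q6-b->q10; q6-c->q2; q7-a->q8; q7-b->q9; q7-c->q11; q8-a->q8; q8-b->q12; q8-c->q5; q9-a->q13; q9-b->q0; q9-c->q9; q10-a->q10; q10-b->q14; q10-c->q10; q11-a->q8; q11-b->q14; q11-c->q5; q12-a->q13; q12-b->q0; q12-c->q15; q13-a->q13; q13-b->q16; q13-c->q9; q14-a->q14; q14-b->q17; q14-c->q14; q15-a->q13; q15-b->q17; q15-c->q9; q16-a->q1; q16-b->q2; q16-c->q18; q17-a->q17; q17-b->q19; q17-c->q17; q18-a->q1; q18-b->q19; q18-c->q0; q19-a->q19; q19-b->q10; q19-c->q19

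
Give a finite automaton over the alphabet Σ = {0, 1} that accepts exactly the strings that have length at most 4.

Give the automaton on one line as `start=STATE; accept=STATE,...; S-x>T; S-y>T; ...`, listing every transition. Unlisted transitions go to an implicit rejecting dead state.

start=s0; accept=s0,s1,s2,s3,s4; s0-0>s1; s0-1>s1; s1-0>s2; s1-1>s2; s2-0>s3; s2-1>s3; s3-0>s4; s3-1>s4; s4-0>s5; s4-1>s5; s5-0>s5; s5-1>s5

Count input length up to 5: every symbol moves from s0 toward s5, which means 'more than 4' and absorbs. Accept from {s0, s1, s2, s3, s4}.
With 6 states:
        0   1  
>* s0   s1  s1 
 * s1   s2  s2 
 * s2   s3  s3 
 * s3   s4  s4 
 * s4   s5  s5 
   s5   s5  s5 
(> = start, * = accepting)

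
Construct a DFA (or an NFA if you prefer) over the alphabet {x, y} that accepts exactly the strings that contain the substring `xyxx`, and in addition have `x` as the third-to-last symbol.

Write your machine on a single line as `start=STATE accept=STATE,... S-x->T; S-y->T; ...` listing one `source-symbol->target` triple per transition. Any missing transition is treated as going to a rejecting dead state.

Build one automaton per condition and run them in lockstep. The first has 5 states tracking whether and how much of `xyxx` has been seen; the second has 15 states tracking the last 3 symbols read. A product state is a pair (one from each), accepting exactly when both do. After merging equivalent states the machine shrinks.
12 states suffice.
          x    y  
>  q0     q1   q0 
   q1     q1   q2 
   q2     q3   q0 
   q3     q4   q2 
   q4     q5   q6 
 * q5     q5   q6 
 * q6     q7   q8 
 * q7     q4   q9 
 * q8    q10  q11 
   q9     q7   q8 
   q10    q4   q9 
   q11   q10  q11 
(> = start, * = accepting)

start=q0; accept=q5,q6,q7,q8; q0-x->q1; q0-y->q0; q1-x->q1; q1-y->q2; q2-x->q3; q2-y->q0; q3-x->q4; q3-y->q2; q4-x->q5; q4-y->q6; q5-x->q5; q5-y->q6; q6-x->q7; q6-y->q8; q7-x->q4; q7-y->q9; q8-x->q10; q8-y->q11; q9-x->q7; q9-y->q8; q10-x->q4; q10-y->q9; q11-x->q10; q11-y->q11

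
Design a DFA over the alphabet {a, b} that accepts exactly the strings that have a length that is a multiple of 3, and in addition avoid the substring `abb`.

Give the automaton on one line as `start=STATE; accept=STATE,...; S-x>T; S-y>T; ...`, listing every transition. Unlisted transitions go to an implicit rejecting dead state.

Run two small machines in parallel and take their product. The first has 3 states tracking the input length modulo 3; the second has 4 states tracking partial matches of the forbidden pattern `abb`. A product state is a pair (one from each), accepting exactly when both do.
A 12-state machine:
          a    b  
>* s0     s1   s2 
   s1     s3   s4 
   s2     s3   s5 
   s3     s6   s7 
   s4     s6   s8 
   s5     s6   s0 
 * s6     s1   s9 
 * s7     s1  s10 
   s8    s10  s10 
   s9     s3  s11 
   s10   s11  s11 
   s11    s8   s8 
(> = start, * = accepting)

start=s0; accept=s0,s6,s7; s0-a>s1; s0-b>s2; s1-a>s3; s1-b>s4; s2-a>s3; s2-b>s5; s3-a>s6; s3-b>s7; s4-a>s6; s4-b>s8; s5-a>s6; s5-b>s0; s6-a>s1; s6-b>s9; s7-a>s1; s7-b>s10; s8-a>s10; s8-b>s10; s9-a>s3; s9-b>s11; s10-a>s11; s10-b>s11; s11-a>s8; s11-b>s8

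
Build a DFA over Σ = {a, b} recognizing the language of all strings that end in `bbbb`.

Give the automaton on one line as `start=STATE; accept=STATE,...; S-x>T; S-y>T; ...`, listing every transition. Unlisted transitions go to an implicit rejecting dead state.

start=s0; accept=s4; s0-a>s0; s0-b>s1; s1-a>s0; s1-b>s2; s2-a>s0; s2-b>s3; s3-a>s0; s3-b>s4; s4-a>s0; s4-b>s4

Let each state record the length of the longest suffix of the input read so far that is also a prefix of `bbbb`. s1 means the last symbol is `b`; s2 means the last 2 symbols are `bb`; s3 means the last 3 symbols are `bbb`; s4 means the last 4 symbols are `bbbb`. Accept only at s4, where the string currently ends in `bbbb`.
5 states suffice.
        a   b  
>  s0   s0  s1 
   s1   s0  s2 
   s2   s0  s3 
   s3   s0  s4 
 * s4   s0  s4 
(> = start, * = accepting)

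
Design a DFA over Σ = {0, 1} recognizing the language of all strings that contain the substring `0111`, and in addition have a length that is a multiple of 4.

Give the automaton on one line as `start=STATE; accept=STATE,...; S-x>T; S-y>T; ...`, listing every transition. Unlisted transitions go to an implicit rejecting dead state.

Run two small machines in parallel and take their product. The first has 5 states tracking whether and how much of `0111` has been seen; the second has 4 states tracking the input length modulo 4. A product state is a pair (one from each), accepting exactly when both do.
A 20-state machine:
          0    1  
>  q0     q1   q2 
   q1     q3   q4 
   q2     q3   q5 
   q3     q6   q7 
   q4     q6   q8 
   q5     q6   q9 
   q6    q10  q11 
   q7    q10  q12 
   q8    q10  q13 
   q9    q10   q0 
   q10    q1  q14 
   q11    q1  q15 
   q12    q1  q16 
 * q13   q16  q16 
   q14    q3  q17 
   q15    q3  q18 
   q16   q18  q18 
   q17    q6  q19 
   q18   q19  q19 
   q19   q13  q13 
(> = start, * = accepting)

start=q0; accept=q13; q0-0>q1; q0-1>q2; q1-0>q3; q1-1>q4; q2-0>q3; q2-1>q5; q3-0>q6; q3-1>q7; q4-0>q6; q4-1>q8; q5-0>q6; q5-1>q9; q6-0>q10; q6-1>q11; q7-0>q10; q7-1>q12; q8-0>q10; q8-1>q13; q9-0>q10; q9-1>q0; q10-0>q1; q10-1>q14; q11-0>q1; q11-1>q15; q12-0>q1; q12-1>q16; q13-0>q16; q13-1>q16; q14-0>q3; q14-1>q17; q15-0>q3; q15-1>q18; q16-0>q18; q16-1>q18; q17-0>q6; q17-1>q19; q18-0>q19; q18-1>q19; q19-0>q13; q19-1>q13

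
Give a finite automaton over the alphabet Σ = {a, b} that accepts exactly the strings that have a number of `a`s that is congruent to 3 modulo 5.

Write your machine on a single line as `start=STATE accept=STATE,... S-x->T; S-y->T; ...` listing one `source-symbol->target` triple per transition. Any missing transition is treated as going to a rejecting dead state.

The only thing that matters is how many `a`s have appeared, reduced mod 5. Use one state per residue: q0 for 0, …, q4 for 4. Reading `a` moves to the next residue; anything else stays put. q3 is accepting.
        a   b  
>  q0   q1  q0 
   q1   q2  q1 
   q2   q3  q2 
 * q3   q4  q3 
   q4   q0  q4 
(> = start, * = accepting)

start=q0; accept=q3; q0-a->q1; q0-b->q0; q1-a->q2; q1-b->q1; q2-a->q3; q2-b->q2; q3-a->q4; q3-b->q3; q4-a->q0; q4-b->q4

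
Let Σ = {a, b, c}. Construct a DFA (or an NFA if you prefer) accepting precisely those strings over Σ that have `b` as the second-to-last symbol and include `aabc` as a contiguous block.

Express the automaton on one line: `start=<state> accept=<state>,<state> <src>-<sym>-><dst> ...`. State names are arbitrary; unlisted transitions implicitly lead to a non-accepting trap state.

start=s0 accept=s4,s7 s0-a->s1 s0-b->s0 s0-c->s0 s1-a->s2 s1-b->s0 s1-c->s0 s2-a->s2 s2-b->s3 s2-c->s0 s3-a->s1 s3-b->s0 s3-c->s4 s4-a->s5 s4-b->s6 s4-c->s5 s5-a->s5 s5-b->s6 s5-c->s5 s6-a->s4 s6-b->s7 s6-c->s4 s7-a->s4 s7-b->s7 s7-c->s4

Run two small machines in parallel and take their product. The first has 13 states tracking the last 2 symbols read; the second has 5 states tracking whether and how much of `aabc` has been seen. A product state is a pair (one from each), accepting exactly when both do. Equivalent product states are then merged.
8 states suffice.
        a   b   c  
>  s0   s1  s0  s0 
   s1   s2  s0  s0 
   s2   s2  s3  s0 
   s3   s1  s0  s4 
 * s4   s5  s6  s5 
   s5   s5  s6  s5 
   s6   s4  s7  s4 
 * s7   s4  s7  s4 
(> = start, * = accepting)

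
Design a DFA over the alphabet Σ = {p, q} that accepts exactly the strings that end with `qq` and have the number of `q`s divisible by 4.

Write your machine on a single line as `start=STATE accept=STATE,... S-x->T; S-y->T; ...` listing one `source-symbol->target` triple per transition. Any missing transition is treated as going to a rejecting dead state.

Run two small machines in parallel and take their product. One (3 states) tracks how much of the suffix `qq` has currently been matched; the other (4 states) tracks the count of `q`s modulo 4. Each combined state is a pair, one component from each; accept when both components accept. Minimizing collapses redundant product states.
6 states suffice.
        p   q  
>  s0   s0  s1 
   s1   s1  s2 
   s2   s2  s3 
   s3   s4  s5 
   s4   s4  s0 
 * s5   s0  s1 
(> = start, * = accepting)

start=s0; accept=s5; s0-p->s0; s0-q->s1; s1-p->s1; s1-q->s2; s2-p->s2; s2-q->s3; s3-p->s4; s3-q->s5; s4-p->s4; s4-q->s0; s5-p->s0; s5-q->s1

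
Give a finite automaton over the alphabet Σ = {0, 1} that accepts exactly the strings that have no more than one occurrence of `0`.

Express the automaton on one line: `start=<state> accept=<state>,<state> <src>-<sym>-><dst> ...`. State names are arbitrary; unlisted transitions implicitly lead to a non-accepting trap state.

start=S0 accept=S0,S1 S0-0->S1 S0-1->S0 S1-0->S2 S1-1->S1 S2-0->S2 S2-1->S2

Only the number of `0`s matters, and only up to 2. Make a chain S0 → S1 → S2 advanced by each `0` (with S2 absorbing); every other symbol self-loops. The accepting set is {S0, S1}.
A 3-state machine:
        0   1  
>* S0   S1  S0 
 * S1   S2  S1 
   S2   S2  S2 
(> = start, * = accepting)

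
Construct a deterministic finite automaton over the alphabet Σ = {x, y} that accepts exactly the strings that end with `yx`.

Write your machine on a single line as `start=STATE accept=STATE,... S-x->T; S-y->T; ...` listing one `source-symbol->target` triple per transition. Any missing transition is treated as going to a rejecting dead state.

start=q0; accept=q2; q0-x->q0; q0-y->q1; q1-x->q2; q1-y->q1; q2-x->q0; q2-y->q1

Remember how much of `yx` the current input suffix matches. State q0 means no match yet; q1 means the last symbol is `y`; q2 means the last 2 symbols are `yx`. Only q2 accepts. On a mismatch, fall back to the longest proper suffix that is still a prefix of `yx`.
A 3-state machine:
        x   y  
>  q0   q0  q1 
   q1   q2  q1 
 * q2   q0  q1 
(> = start, * = accepting)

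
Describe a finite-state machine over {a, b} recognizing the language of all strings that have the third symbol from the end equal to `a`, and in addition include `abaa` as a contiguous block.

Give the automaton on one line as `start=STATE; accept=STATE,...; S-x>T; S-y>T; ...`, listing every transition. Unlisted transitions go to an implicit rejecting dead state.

Build one automaton per condition and run them in lockstep. The first has 15 states tracking the last 3 symbols read; the second has 5 states tracking whether and how much of `abaa` has been seen. A product state is a pair (one from each), accepting exactly when both do. Minimizing collapses redundant product states.
A 12-state machine:
          a    b  
>  S0     S1   S0 
   S1     S1   S2 
   S2     S3   S0 
   S3     S4   S2 
   S4     S5   S6 
 * S5     S5   S6 
 * S6     S7   S8 
 * S7     S4   S9 
 * S8    S10  S11 
   S9     S7   S8 
   S10    S4   S9 
   S11   S10  S11 
(> = start, * = accepting)

start=S0; accept=S5,S6,S7,S8; S0-a>S1; S0-b>S0; S1-a>S1; S1-b>S2; S2-a>S3; S2-b>S0; S3-a>S4; S3-b>S2; S4-a>S5; S4-b>S6; S5-a>S5; S5-b>S6; S6-a>S7; S6-b>S8; S7-a>S4; S7-b>S9; S8-a>S10; S8-b>S11; S9-a>S7; S9-b>S8; S10-a>S4; S10-b>S9; S11-a>S10; S11-b>S11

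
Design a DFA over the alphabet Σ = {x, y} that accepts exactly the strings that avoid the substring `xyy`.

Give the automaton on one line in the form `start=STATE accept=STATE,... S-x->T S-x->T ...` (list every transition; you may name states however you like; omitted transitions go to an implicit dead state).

This is the complement of 'contains `xyy`'. Use the same substring-matching states — S0 through S3 holding how much of `xyy` has just been matched — but flip the accepting set: everything except the trap S3 accepts.
        x   y  
>* S0   S1  S0 
 * S1   S1  S2 
 * S2   S1  S3 
   S3   S3  S3 
(> = start, * = accepting)

start=S0 accept=S0,S1,S2 S0-x->S1 S0-y->S0 S1-x->S1 S1-y->S2 S2-x->S1 S2-y->S3 S3-x->S3 S3-y->S3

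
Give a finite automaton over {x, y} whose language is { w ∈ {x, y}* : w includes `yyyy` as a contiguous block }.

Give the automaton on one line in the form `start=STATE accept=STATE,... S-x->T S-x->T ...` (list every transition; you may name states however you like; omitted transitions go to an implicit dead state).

start=S0 accept=S4 S0-x->S0 S0-y->S1 S1-x->S0 S1-y->S2 S2-x->S0 S2-y->S3 S3-x->S0 S3-y->S4 S4-x->S4 S4-y->S4

States S0..S3 record the length of the longest prefix of `yyyy` that matches the current input suffix. Reaching S4 means `yyyy` has been seen, and we stay there forever. Accept from S4.
A 5-state machine:
        x   y  
>  S0   S0  S1 
   S1   S0  S2 
   S2   S0  S3 
   S3   S0  S4 
 * S4   S4  S4 
(> = start, * = accepting)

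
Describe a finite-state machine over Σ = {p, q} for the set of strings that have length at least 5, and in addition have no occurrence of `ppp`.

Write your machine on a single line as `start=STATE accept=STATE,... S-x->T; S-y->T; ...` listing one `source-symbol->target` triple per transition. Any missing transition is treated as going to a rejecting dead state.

Handle the two conditions separately and then intersect. One (7 states) tracks the input length, saturating at 6; the other (4 states) tracks partial matches of the forbidden pattern `ppp`. Each combined state is a pair, one component from each; accept when both components accept. After merging equivalent states the machine shrinks.
With 16 states:
       p  q 
>  A   B  C 
   B   D  E 
   C   F  E 
   D   G  H 
   E   I  H 
   F   J  H 
   G   G  G 
   H   K  L 
   I   M  L 
   J   G  L 
   K   N  O 
   L   P  O 
   M   G  O 
 * N   G  O 
 * O   P  O 
 * P   N  O 
(> = start, * = accepting)

start=A; accept=N,O,P; A-p->B; A-q->C; B-p->D; B-q->E; C-p->F; C-q->E; D-p->G; D-q->H; E-p->I; E-q->H; F-p->J; F-q->H; G-p->G; G-q->G; H-p->K; H-q->L; I-p->M; I-q->L; J-p->G; J-q->L; K-p->N; K-q->O; L-p->P; L-q->O; M-p->G; M-q->O; N-p->G; N-q->O; O-p->P; O-q->O; P-p->N; P-q->O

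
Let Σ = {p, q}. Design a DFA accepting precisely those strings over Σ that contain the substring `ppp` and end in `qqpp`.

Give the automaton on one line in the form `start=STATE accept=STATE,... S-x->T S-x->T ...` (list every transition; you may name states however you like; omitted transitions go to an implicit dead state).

Handle the two conditions separately and then intersect. One (4 states) tracks whether and how much of `ppp` has been seen; the other (5 states) tracks how much of the suffix `qqpp` has currently been matched. Each combined state is a pair, one component from each; accept when both components accept. Minimizing collapses redundant product states.
        p   q  
>  S0   S1  S0 
   S1   S2  S0 
   S2   S3  S0 
   S3   S3  S4 
   S4   S3  S5 
   S5   S6  S5 
   S6   S7  S4 
 * S7   S3  S4 
(> = start, * = accepting)

start=S0 accept=S7 S0-p->S1 S0-q->S0 S1-p->S2 S1-q->S0 S2-p->S3 S2-q->S0 S3-p->S3 S3-q->S4 S4-p->S3 S4-q->S5 S5-p->S6 S5-q->S5 S6-p->S7 S6-q->S4 S7-p->S3 S7-q->S4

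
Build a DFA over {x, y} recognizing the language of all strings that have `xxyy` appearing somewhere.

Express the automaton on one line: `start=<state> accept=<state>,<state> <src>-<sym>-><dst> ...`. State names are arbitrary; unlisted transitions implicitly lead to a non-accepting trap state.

States S0..S3 record the length of the longest prefix of `xxyy` that matches the current input suffix. Reaching S4 means `xxyy` has been seen, and we stay there forever. Accept from S4.
5 states suffice.
        x   y  
>  S0   S1  S0 
   S1   S2  S0 
   S2   S2  S3 
   S3   S1  S4 
 * S4   S4  S4 
(> = start, * = accepting)

start=S0 accept=S4 S0-x->S1 S0-y->S0 S1-x->S2 S1-y->S0 S2-x->S2 S2-y->S3 S3-x->S1 S3-y->S4 S4-x->S4 S4-y->S4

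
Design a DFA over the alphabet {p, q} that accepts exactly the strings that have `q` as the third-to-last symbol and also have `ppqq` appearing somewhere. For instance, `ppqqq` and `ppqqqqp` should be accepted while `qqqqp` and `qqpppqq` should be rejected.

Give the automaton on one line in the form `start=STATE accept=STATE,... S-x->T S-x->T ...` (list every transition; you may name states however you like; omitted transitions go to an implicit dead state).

start=s0 accept=s5,s6,s7,s8 s0-p->s1 s0-q->s0 s1-p->s2 s1-q->s0 s2-p->s2 s2-q->s3 s3-p->s1 s3-q->s4 s4-p->s5 s4-q->s6 s5-p->s7 s5-q->s8 s6-p->s5 s6-q->s6 s7-p->s9 s7-q->s10 s8-p->s11 s8-q->s4 s9-p->s9 s9-q->s10 s10-p->s11 s10-q->s4 s11-p->s7 s11-q->s8

Handle the two conditions separately and then intersect. One (15 states) tracks the last 3 symbols read; the other (5 states) tracks whether and how much of `ppqq` has been seen. Each combined state is a pair, one component from each; accept when both components accept. Equivalent product states are then merged.
A 12-state machine:
          p    q  
>  s0     s1   s0 
   s1     s2   s0 
   s2     s2   s3 
   s3     s1   s4 
   s4     s5   s6 
 * s5     s7   s8 
 * s6     s5   s6 
 * s7     s9  s10 
 * s8    s11   s4 
   s9     s9  s10 
   s10   s11   s4 
   s11    s7   s8 
(> = start, * = accepting)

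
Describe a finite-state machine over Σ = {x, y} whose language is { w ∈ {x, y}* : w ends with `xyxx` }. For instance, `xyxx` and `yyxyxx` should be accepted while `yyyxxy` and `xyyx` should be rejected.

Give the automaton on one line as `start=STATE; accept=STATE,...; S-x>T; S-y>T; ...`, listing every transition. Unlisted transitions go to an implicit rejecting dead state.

Remember how much of `xyxx` the current input suffix matches. State S0 means no match yet; S1 means the last symbol is `x`; S2 means the last 2 symbols are `xy`; S3 means the last 3 symbols are `xyx`; S4 means the last 4 symbols are `xyxx`. Only S4 accepts. On a mismatch, fall back to the longest proper suffix that is still a prefix of `xyxx`.
With 5 states:
        x   y  
>  S0   S1  S0 
   S1   S1  S2 
   S2   S3  S0 
   S3   S4  S2 
 * S4   S1  S2 
(> = start, * = accepting)

start=S0; accept=S4; S0-x>S1; S0-y>S0; S1-x>S1; S1-y>S2; S2-x>S3; S2-y>S0; S3-x>S4; S3-y>S2; S4-x>S1; S4-y>S2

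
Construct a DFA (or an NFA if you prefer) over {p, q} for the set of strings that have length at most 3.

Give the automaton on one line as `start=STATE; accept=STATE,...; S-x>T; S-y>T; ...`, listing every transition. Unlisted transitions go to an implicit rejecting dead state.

start=A; accept=A,B,C,D; A-p>B; A-q>B; B-p>C; B-q>C; C-p>D; C-q>D; D-p>E; D-q>E; E-p>E; E-q>E

Count input length up to 4: every symbol moves from A toward E, which means 'more than 3' and absorbs. Accept from {A, B, C, D}.
5 states suffice.
       p  q 
>* A   B  B 
 * B   C  C 
 * C   D  D 
 * D   E  E 
   E   E  E 
(> = start, * = accepting)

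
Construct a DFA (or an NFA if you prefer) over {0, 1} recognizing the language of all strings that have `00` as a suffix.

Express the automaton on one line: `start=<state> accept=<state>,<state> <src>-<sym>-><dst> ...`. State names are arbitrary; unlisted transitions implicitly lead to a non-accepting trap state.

start=q0 accept=q2 q0-0->q1 q0-1->q0 q1-0->q2 q1-1->q0 q2-0->q2 q2-1->q0

Remember how much of `00` the current input suffix matches. State q0 means no match yet; q1 means the last symbol is `0`; q2 means the last 2 symbols are `00`. Only q2 accepts. On a mismatch, fall back to the longest proper suffix that is still a prefix of `00`.
A 3-state machine:
        0   1  
>  q0   q1  q0 
   q1   q2  q0 
 * q2   q2  q0 
(> = start, * = accepting)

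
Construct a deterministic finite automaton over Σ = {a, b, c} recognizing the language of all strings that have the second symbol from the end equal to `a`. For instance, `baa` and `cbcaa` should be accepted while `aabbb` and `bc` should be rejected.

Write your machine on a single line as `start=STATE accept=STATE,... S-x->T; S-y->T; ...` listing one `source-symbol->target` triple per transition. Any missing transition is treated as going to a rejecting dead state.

Because acceptance depends on a position counted from the end, the machine has to buffer the most recent 2 symbols. Make each state the string of the last up-to-2 symbols read; on input `x` shift the window left and append `x`. Accept when the buffered window has length 2 and begins with `a`.
A 13-state machine:
          a    b    c  
>  q0     q1   q2   q3 
   q1     q4   q5   q6 
   q2     q7   q8   q9 
   q3    q10  q11  q12 
 * q4     q4   q5   q6 
 * q5     q7   q8   q9 
 * q6    q10  q11  q12 
   q7     q4   q5   q6 
   q8     q7   q8   q9 
   q9    q10  q11  q12 
   q10    q4   q5   q6 
   q11    q7   q8   q9 
   q12   q10  q11  q12 
(> = start, * = accepting)

start=q0; accept=q4,q5,q6; q0-a->q1; q0-b->q2; q0-c->q3; q1-a->q4; q1-b->q5; q1-c->q6; q2-a->q7; q2-b->q8; q2-c->q9; q3-a->q10; q3-b->q11; q3-c->q12; q4-a->q4; q4-b->q5; q4-c->q6; q5-a->q7; q5-b->q8; q5-c->q9; q6-a->q10; q6-b->q11; q6-c->q12; q7-a->q4; q7-b->q5; q7-c->q6; q8-a->q7; q8-b->q8; q8-c->q9; q9-a->q10; q9-b->q11; q9-c->q12; q10-a->q4; q10-b->q5; q10-c->q6; q11-a->q7; q11-b->q8; q11-c->q9; q12-a->q10; q12-b->q11; q12-c->q12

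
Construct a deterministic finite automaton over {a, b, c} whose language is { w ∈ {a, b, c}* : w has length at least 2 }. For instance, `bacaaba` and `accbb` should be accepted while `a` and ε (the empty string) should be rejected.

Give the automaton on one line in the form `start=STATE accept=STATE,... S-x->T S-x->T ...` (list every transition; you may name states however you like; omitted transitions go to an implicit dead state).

We only need to distinguish lengths 0, 1, …, 2, and '>2'. Chain q0 → q1 → q2 → q3 on every symbol, with q3 looping. Accepting states: {q2, q3}.
With 4 states:
        a   b   c  
>  q0   q1  q1  q1 
   q1   q2  q2  q2 
 * q2   q3  q3  q3 
 * q3   q3  q3  q3 
(> = start, * = accepting)

start=q0 accept=q2,q3 q0-a->q1 q0-b->q1 q0-c->q1 q1-a->q2 q1-b->q2 q1-c->q2 q2-a->q3 q2-b->q3 q2-c->q3 q3-a->q3 q3-b->q3 q3-c->q3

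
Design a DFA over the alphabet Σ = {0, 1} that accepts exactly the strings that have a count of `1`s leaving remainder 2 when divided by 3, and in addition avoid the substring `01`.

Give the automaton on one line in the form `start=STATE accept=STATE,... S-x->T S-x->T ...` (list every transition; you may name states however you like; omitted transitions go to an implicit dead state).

start=A accept=D,E A-0->B A-1->C B-0->B B-1->B C-0->B C-1->D D-0->E D-1->A E-0->E E-1->B

Build one automaton per condition and run them in lockstep. The first has 3 states tracking the count of `1`s modulo 3; the second has 3 states tracking partial matches of the forbidden pattern `01`. A product state is a pair (one from each), accepting exactly when both do. Minimizing collapses redundant product states.
A 5-state machine:
       0  1 
>  A   B  C 
   B   B  B 
   C   B  D 
 * D   E  A 
 * E   E  B 
(> = start, * = accepting)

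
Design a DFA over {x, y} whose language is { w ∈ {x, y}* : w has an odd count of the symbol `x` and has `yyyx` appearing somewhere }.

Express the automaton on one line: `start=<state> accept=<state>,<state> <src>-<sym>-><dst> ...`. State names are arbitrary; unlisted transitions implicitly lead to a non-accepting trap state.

start=q0 accept=q8 q0-x->q1 q0-y->q2 q1-x->q0 q1-y->q3 q2-x->q1 q2-y->q4 q3-x->q0 q3-y->q5 q4-x->q1 q4-y->q6 q5-x->q0 q5-y->q7 q6-x->q8 q6-y->q6 q7-x->q6 q7-y->q7 q8-x->q6 q8-y->q8

Handle the two conditions separately and then intersect. The first has 2 states tracking the count of `x`s modulo 2; the second has 5 states tracking whether and how much of `yyyx` has been seen. A product state is a pair (one from each), accepting exactly when both do. After merging equivalent states the machine shrinks.
9 states suffice.
        x   y  
>  q0   q1  q2 
   q1   q0  q3 
   q2   q1  q4 
   q3   q0  q5 
   q4   q1  q6 
   q5   q0  q7 
   q6   q8  q6 
   q7   q6  q7 
 * q8   q6  q8 
(> = start, * = accepting)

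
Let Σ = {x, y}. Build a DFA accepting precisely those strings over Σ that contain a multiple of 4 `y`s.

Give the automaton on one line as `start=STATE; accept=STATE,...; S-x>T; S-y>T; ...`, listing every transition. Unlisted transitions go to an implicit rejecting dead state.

Keep the running count of `y`s modulo 4: each `y` advances along the cycle q0 → q1 → q2 → q3 → q0 while other symbols loop. Accept at q0.
A 4-state machine:
        x   y  
>* q0   q0  q1 
   q1   q1  q2 
   q2   q2  q3 
   q3   q3  q0 
(> = start, * = accepting)

start=q0; accept=q0; q0-x>q0; q0-y>q1; q1-x>q1; q1-y>q2; q2-x>q2; q2-y>q3; q3-x>q3; q3-y>q0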